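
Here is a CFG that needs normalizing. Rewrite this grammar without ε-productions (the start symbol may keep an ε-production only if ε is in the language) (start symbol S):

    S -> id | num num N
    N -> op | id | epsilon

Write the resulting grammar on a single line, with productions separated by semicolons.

The nullable symbols are {N}.
ε ∉ L(G), so no ε-production is kept.
Expand every rule over subsets of its nullable positions: S → num num N gives num num N | num num.

S -> id | num num N | num num; N -> op | id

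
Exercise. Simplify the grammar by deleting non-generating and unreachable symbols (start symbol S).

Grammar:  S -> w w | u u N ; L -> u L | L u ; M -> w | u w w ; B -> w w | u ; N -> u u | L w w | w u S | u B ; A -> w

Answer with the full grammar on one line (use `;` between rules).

Generating nonterminals: {A, B, M, N, S}.
Reachable from S after that: {B, N, S}.
Removed useless symbols: {A, L, M} and every production mentioning them.

S -> w w | u u N; B -> w w | u; N -> u u | w u S | u B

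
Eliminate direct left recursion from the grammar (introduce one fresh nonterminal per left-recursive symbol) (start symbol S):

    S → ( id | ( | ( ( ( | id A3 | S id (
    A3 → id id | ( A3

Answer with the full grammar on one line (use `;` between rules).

S → ( id S' | ( S' | ( ( ( S' | id A3 S'; A3 → id id | ( A3; S' → id ( S' | ε

Left recursion appears on S.
For S: α = {id (}, β = {( id, (, ( ( (, id A3}. Rewrite as S → β S' and S' → α S' | ε.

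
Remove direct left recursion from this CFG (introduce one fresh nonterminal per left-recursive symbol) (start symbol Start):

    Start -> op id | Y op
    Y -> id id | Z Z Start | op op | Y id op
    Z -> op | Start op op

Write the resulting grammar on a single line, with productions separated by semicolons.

Directly left-recursive nonterminal: Y.
For Y: α = {id op}, β = {id id, Z Z Start, op op}. Rewrite as Y → β Y1 and Y1 → α Y1 | ε.

Start -> op id | Y op; Y -> id id Y1 | Z Z Start Y1 | op op Y1; Z -> op | Start op op; Y1 -> id op Y1 | ε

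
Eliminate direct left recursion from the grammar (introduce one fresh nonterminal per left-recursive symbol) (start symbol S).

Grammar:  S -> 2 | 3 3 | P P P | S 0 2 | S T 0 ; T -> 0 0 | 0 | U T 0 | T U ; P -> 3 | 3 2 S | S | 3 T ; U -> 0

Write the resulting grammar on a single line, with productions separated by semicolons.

Directly left-recursive nonterminals: S, T.
For S: α = {0 2, T 0}, β = {2, 3 3, P P P}. Rewrite as S → β S' and S' → α S' | ε.
For T: α = {U}, β = {0 0, 0, U T 0}. Rewrite as T → β T' and T' → α T' | ε.

S -> 2 S' | 3 3 S' | P P P S'; T -> 0 0 T' | 0 T' | U T 0 T'; P -> 3 | 3 2 S | S | 3 T; U -> 0; S' -> 0 2 S' | T 0 S' | ε; T' -> U T' | ε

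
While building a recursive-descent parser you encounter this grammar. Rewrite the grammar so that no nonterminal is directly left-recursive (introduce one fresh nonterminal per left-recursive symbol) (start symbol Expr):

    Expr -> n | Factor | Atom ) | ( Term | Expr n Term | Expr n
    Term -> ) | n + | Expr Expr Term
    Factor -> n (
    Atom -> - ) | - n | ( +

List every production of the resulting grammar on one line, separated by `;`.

Expr is directly left-recursive.
For Expr: α = {n Term, n}, β = {n, Factor, Atom ), ( Term}. Rewrite as Expr → β Expr1 and Expr1 → α Expr1 | ε.

Expr -> n Expr1 | Factor Expr1 | Atom ) Expr1 | ( Term Expr1; Term -> ) | n + | Expr Expr Term; Factor -> n (; Atom -> - ) | - n | ( +; Expr1 -> n Term Expr1 | n Expr1 | ε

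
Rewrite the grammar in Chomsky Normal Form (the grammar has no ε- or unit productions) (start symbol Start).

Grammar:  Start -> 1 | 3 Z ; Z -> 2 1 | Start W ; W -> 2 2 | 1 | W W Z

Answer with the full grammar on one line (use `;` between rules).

Start -> 1 | X1 Z; Z -> X2 X3 | Start W; W -> X2 X2 | 1 | W Y1; X1 -> 3; X2 -> 2; X3 -> 1; Y1 -> W Z

Introduce a nonterminal for each terminal appearing in a rule of length ≥ 2: X1 → 3, X2 → 2, X3 → 1.
Binarize each right-hand side of length ≥ 3 by chaining fresh nonterminals (Y1, Y2, …): affected rules were W → W W Z.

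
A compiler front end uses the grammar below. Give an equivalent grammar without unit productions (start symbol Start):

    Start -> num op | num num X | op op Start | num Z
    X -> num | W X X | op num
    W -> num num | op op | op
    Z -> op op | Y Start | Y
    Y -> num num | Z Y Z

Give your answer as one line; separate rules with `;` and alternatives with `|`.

Unit pairs: Z ⇒* {Y}.
For each unit pair (A, B), copy every non-unit production of B to A, then drop all unit productions.

Start -> num op | num num X | op op Start | num Z; X -> num | W X X | op num; W -> num num | op op | op; Z -> op op | Y Start | num num | Z Y Z; Y -> num num | Z Y Z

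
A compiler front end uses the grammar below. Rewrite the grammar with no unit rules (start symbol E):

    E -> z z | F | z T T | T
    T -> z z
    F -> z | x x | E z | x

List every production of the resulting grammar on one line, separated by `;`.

E -> z z | z T T | z | x x | E z | x; T -> z z; F -> z | x x | E z | x

Unit pairs: E ⇒* {F, T}.
For each unit pair (A, B), copy every non-unit production of B to A, then drop all unit productions.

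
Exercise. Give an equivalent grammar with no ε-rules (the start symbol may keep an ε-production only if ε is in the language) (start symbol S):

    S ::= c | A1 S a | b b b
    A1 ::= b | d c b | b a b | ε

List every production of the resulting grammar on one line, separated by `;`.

S ::= c | A1 S a | S a | b b b; A1 ::= b | d c b | b a b

The nullable symbols are {A1}.
ε ∉ L(G), so no ε-production is kept.
Expand every rule over subsets of its nullable positions: S → A1 S a gives A1 S a | S a.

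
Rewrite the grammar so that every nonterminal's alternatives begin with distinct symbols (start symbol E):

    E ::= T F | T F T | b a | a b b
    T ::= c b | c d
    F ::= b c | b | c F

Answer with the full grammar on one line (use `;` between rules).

E has alternatives sharing prefix 'T F': factor to E → T F E' with E' → ε | T.
T has alternatives sharing prefix 'c': factor to T → c T' with T' → b | d.
F has alternatives sharing prefix 'b': factor to F → b F' with F' → c | ε.

E ::= b a | a b b | T F E'; T ::= c T'; F ::= c F | b F'; E' ::= ε | T; T' ::= b | d; F' ::= c | ε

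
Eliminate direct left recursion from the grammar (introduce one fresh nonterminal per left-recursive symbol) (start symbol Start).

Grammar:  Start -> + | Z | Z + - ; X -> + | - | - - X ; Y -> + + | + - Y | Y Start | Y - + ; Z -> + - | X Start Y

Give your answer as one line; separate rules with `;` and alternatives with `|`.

Start -> + | Z | Z + -; X -> + | - | - - X; Y -> + + Y1 | + - Y Y1; Z -> + - | X Start Y; Y1 -> Start Y1 | - + Y1 | ε

Y is directly left-recursive.
For Y: α = {Start, - +}, β = {+ +, + - Y}. Rewrite as Y → β Y1 and Y1 → α Y1 | ε.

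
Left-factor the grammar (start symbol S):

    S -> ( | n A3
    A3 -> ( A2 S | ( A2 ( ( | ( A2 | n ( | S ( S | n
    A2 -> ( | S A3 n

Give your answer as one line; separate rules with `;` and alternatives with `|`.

S -> ( | n A3; A3 -> S ( S | ( A2 A3' | n A3''; A2 -> ( | S A3 n; A3' -> S | ( ( | ε; A3'' -> ( | ε

A3 has alternatives sharing prefix '( A2': factor to A3 → ( A2 A3' with A3' → S | ( ( | ε.
A3 has alternatives sharing prefix 'n': factor to A3 → n A3'' with A3'' → ( | ε.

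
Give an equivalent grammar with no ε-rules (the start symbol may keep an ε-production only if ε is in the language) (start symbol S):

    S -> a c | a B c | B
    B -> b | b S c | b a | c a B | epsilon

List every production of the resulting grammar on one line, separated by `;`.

Nullable set = {B, S}.
ε ∈ L(G) since S is nullable, so keep S → ε.
Add the nullable-subset variants: B → b S c gives b S c | b c. B → c a B gives c a B | c a.

S -> a c | a B c | B | ε; B -> b | b S c | b c | b a | c a B | c a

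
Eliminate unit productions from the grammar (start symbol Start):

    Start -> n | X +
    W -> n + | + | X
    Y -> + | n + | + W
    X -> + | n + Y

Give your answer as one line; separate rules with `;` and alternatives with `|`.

Unit pairs: W ⇒* {X}.
Replace each nonterminal's rules with the union of the non-unit rules of every nonterminal it unit-derives.

Start -> n | X +; W -> + | n + Y | n +; Y -> + | n + | + W; X -> + | n + Y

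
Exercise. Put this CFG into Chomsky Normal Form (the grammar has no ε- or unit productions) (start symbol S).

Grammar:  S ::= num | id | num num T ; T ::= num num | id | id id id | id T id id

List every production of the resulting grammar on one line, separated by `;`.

S ::= num | id | X1 Y1; T ::= X1 X1 | id | X2 Y2 | X2 Y3; X1 ::= num; X2 ::= id; Y1 ::= X1 T; Y2 ::= X2 X2; Y3 ::= T Y4; Y4 ::= X2 X2

Introduce a nonterminal for each terminal appearing in a rule of length ≥ 2: X1 → num, X2 → id.
Binarize each right-hand side of length ≥ 3 by chaining fresh nonterminals (Y1, Y2, …): affected rules were S → X1 X1 T; T → X2 X2 X2; T → X2 T X2 X2.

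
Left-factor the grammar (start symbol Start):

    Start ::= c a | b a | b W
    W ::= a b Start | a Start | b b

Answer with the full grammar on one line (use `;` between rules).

Start ::= c a | b Start1; W ::= b b | a W1; Start1 ::= a | W; W1 ::= b Start | Start

Start has alternatives sharing prefix 'b': factor to Start → b Start1 with Start1 → a | W.
W has alternatives sharing prefix 'a': factor to W → a W1 with W1 → b Start | Start.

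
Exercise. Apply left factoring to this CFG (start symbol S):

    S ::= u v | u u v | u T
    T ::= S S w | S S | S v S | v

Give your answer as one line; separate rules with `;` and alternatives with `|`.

S ::= u S'; T ::= v | S T'; S' ::= v | u v | T; T' ::= v S | S T''; T'' ::= w | ε

S has alternatives sharing prefix 'u': factor to S → u S' with S' → v | u v | T.
T has alternatives sharing prefix 'S': factor to T → S T' with T' → S w | S | v S.
T' has alternatives sharing prefix 'S': factor to T' → S T'' with T'' → w | ε.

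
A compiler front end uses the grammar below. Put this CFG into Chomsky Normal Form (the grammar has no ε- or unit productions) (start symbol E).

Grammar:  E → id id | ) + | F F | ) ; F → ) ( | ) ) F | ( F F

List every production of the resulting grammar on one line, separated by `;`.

Introduce a nonterminal for each terminal appearing in a rule of length ≥ 2: X1 → id, X2 → ), X3 → +, X4 → (.
Binarize each right-hand side of length ≥ 3 by chaining fresh nonterminals (Y1, Y2, …): affected rules were F → X2 X2 F; F → X4 F F.

E → X1 X1 | X2 X3 | F F | ); F → X2 X4 | X2 Y1 | X4 Y2; X1 → id; X2 → ); X3 → +; X4 → (; Y1 → X2 F; Y2 → F F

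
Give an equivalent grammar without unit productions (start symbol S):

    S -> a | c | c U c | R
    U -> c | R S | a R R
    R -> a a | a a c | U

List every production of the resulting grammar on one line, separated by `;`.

S -> c | R S | a R R | a | c U c | a a | a a c; U -> c | R S | a R R; R -> c | R S | a R R | a a | a a c

Unit pairs: R ⇒* {U}; S ⇒* {R, U}.
For each unit pair (A, B), copy every non-unit production of B to A, then drop all unit productions.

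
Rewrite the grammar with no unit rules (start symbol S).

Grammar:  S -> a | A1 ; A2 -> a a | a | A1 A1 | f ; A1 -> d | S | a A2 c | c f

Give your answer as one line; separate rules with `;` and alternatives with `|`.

S -> d | a A2 c | c f | a; A2 -> a a | a | A1 A1 | f; A1 -> d | a A2 c | c f | a

Unit pairs: A1 ⇒* {S}; S ⇒* {A1}.
For each unit pair (A, B), copy every non-unit production of B to A, then drop all unit productions.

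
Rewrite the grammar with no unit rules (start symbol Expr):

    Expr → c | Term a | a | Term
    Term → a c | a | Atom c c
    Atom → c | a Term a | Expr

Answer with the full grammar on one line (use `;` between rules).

Unit pairs: Atom ⇒* {Expr, Term}; Expr ⇒* {Term}.
Replace each nonterminal's rules with the union of the non-unit rules of every nonterminal it unit-derives.

Expr → a c | a | Atom c c | c | Term a; Term → a c | a | Atom c c; Atom → a c | a | Atom c c | c | a Term a | Term a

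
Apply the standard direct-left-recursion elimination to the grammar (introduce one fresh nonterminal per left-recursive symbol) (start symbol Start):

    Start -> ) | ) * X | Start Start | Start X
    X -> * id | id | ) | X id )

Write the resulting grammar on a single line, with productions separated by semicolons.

Start -> ) Start1 | ) * X Start1; X -> * id X1 | id X1 | ) X1; Start1 -> Start Start1 | X Start1 | ε; X1 -> id ) X1 | ε

Start, X are directly left-recursive.
For Start: α = {Start, X}, β = {), ) * X}. Rewrite as Start → β Start1 and Start1 → α Start1 | ε.
For X: α = {id )}, β = {* id, id, )}. Rewrite as X → β X1 and X1 → α X1 | ε.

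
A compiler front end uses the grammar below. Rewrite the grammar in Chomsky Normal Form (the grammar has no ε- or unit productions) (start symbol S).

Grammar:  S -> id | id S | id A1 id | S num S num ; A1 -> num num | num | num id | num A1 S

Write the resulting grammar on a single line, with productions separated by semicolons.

S -> id | X1 S | X1 Y1 | S Y2; A1 -> X2 X2 | num | X2 X1 | X2 Y4; X1 -> id; X2 -> num; Y1 -> A1 X1; Y2 -> X2 Y3; Y3 -> S X2; Y4 -> A1 S

Introduce a nonterminal for each terminal appearing in a rule of length ≥ 2: X1 → id, X2 → num.
Binarize each right-hand side of length ≥ 3 by chaining fresh nonterminals (Y1, Y2, …): affected rules were S → X1 A1 X1; S → S X2 S X2; A1 → X2 A1 S.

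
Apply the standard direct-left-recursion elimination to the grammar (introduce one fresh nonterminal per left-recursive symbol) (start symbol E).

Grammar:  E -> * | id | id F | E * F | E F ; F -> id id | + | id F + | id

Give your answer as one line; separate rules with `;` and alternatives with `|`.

E is directly left-recursive.
For E: α = {* F, F}, β = {*, id, id F}. Rewrite as E → β E' and E' → α E' | ε.

E -> * E' | id E' | id F E'; F -> id id | + | id F + | id; E' -> * F E' | F E' | epsilon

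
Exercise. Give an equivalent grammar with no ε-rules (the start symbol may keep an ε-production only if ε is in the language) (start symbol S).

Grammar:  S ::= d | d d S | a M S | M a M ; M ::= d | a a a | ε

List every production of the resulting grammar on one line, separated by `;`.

S ::= d | d d S | a M S | a S | M a M | M a | a M | a; M ::= d | a a a

The nullable symbols are {M}.
ε ∉ L(G), so no ε-production is kept.
Expand every rule over subsets of its nullable positions: S → a M S gives a M S | a S. S → M a M gives M a M | M a | a M | a.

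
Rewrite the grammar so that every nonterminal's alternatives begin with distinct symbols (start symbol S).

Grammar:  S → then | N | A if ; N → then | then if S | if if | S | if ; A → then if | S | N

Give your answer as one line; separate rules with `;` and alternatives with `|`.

N has alternatives sharing prefix 'then': factor to N → then N' with N' → ε | if S.
N has alternatives sharing prefix 'if': factor to N → if N'' with N'' → if | ε.

S → then | N | A if; N → S | then N' | if N''; A → then if | S | N; N' → ε | if S; N'' → if | ε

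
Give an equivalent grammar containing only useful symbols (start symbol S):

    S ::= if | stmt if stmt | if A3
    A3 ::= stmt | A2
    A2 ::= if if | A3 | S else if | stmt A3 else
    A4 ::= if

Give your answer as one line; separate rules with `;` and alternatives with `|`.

Generating nonterminals: {A2, A3, A4, S}.
Reachable from S after that: {A2, A3, S}.
Removed useless symbols: {A4} and every production mentioning them.

S ::= if | stmt if stmt | if A3; A3 ::= stmt | A2; A2 ::= if if | A3 | S else if | stmt A3 else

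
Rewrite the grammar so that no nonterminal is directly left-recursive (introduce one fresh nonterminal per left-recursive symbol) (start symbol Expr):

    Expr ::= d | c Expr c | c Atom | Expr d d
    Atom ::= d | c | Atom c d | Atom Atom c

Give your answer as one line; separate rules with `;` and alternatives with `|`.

Left recursion appears on Expr, Atom.
For Expr: α = {d d}, β = {d, c Expr c, c Atom}. Rewrite as Expr → β Expr1 and Expr1 → α Expr1 | ε.
For Atom: α = {c d, Atom c}, β = {d, c}. Rewrite as Atom → β Atom1 and Atom1 → α Atom1 | ε.

Expr ::= d Expr1 | c Expr c Expr1 | c Atom Expr1; Atom ::= d Atom1 | c Atom1; Expr1 ::= d d Expr1 | eps; Atom1 ::= c d Atom1 | Atom c Atom1 | eps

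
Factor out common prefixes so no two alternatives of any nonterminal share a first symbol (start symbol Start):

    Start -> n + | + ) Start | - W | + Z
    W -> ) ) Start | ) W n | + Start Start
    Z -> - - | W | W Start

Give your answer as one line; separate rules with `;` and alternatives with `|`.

Start -> n + | - W | + Start1; W -> + Start Start | ) W1; Z -> - - | W Z1; Start1 -> ) Start | Z; W1 -> ) Start | W n; Z1 -> ε | Start

Start has alternatives sharing prefix '+': factor to Start → + Start1 with Start1 → ) Start | Z.
W has alternatives sharing prefix ')': factor to W → ) W1 with W1 → ) Start | W n.
Z has alternatives sharing prefix 'W': factor to Z → W Z1 with Z1 → ε | Start.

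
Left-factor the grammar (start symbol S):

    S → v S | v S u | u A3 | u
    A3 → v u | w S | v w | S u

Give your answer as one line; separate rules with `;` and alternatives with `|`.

S has alternatives sharing prefix 'v S': factor to S → v S S' with S' → ε | u.
S has alternatives sharing prefix 'u': factor to S → u S'' with S'' → A3 | ε.
A3 has alternatives sharing prefix 'v': factor to A3 → v A3' with A3' → u | w.

S → v S S' | u S''; A3 → w S | S u | v A3'; S' → eps | u; S'' → A3 | eps; A3' → u | w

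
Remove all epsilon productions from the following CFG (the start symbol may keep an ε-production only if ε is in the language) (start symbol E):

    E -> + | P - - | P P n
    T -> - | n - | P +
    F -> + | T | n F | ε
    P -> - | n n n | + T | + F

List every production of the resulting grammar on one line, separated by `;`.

E -> + | P - - | P P n; T -> - | n - | P +; F -> + | T | n F | n; P -> - | n n n | + T | + F | +

Nullable nonterminals: {F}.
ε ∉ L(G), so no ε-production is kept.
Expand every rule over subsets of its nullable positions: F → n F gives n F | n. P → + F gives + F | +.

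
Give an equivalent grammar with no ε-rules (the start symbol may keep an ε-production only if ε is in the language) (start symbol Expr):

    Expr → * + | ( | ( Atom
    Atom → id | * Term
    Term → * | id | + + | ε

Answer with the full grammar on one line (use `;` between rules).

Nullable nonterminals: {Term}.
ε ∉ L(G), so no ε-production is kept.
For each production, add variants omitting each subset of nullable occurrences: Atom → * Term gives * Term | *.

Expr → * + | ( | ( Atom; Atom → id | * Term | *; Term → * | id | + +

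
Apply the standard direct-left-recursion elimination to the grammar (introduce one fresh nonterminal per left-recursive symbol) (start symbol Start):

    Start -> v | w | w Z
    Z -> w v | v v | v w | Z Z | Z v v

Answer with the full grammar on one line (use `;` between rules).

Start -> v | w | w Z; Z -> w v Z1 | v v Z1 | v w Z1; Z1 -> Z Z1 | v v Z1 | ε

Left recursion appears on Z.
For Z: α = {Z, v v}, β = {w v, v v, v w}. Rewrite as Z → β Z1 and Z1 → α Z1 | ε.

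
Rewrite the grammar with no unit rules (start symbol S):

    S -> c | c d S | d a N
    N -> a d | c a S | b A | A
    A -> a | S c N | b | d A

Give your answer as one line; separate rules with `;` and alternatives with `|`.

Unit pairs: N ⇒* {A}.
For each unit pair (A, B), copy every non-unit production of B to A, then drop all unit productions.

S -> c | c d S | d a N; N -> a d | c a S | b A | a | S c N | b | d A; A -> a | S c N | b | d A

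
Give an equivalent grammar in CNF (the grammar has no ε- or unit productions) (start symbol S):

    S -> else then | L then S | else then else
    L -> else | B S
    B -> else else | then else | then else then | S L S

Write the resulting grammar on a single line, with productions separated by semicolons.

Introduce a nonterminal for each terminal appearing in a rule of length ≥ 2: X1 → else, X2 → then.
Binarize each right-hand side of length ≥ 3 by chaining fresh nonterminals (Y1, Y2, …): affected rules were S → L X2 S; S → X1 X2 X1; B → X2 X1 X2; B → S L S.

S -> X1 X2 | L Y1 | X1 Y2; L -> else | B S; B -> X1 X1 | X2 X1 | X2 Y3 | S Y4; X1 -> else; X2 -> then; Y1 -> X2 S; Y2 -> X2 X1; Y3 -> X1 X2; Y4 -> L S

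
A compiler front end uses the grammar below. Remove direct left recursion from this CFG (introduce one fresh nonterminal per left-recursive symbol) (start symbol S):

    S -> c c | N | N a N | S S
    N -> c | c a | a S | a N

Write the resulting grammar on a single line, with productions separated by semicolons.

S -> c c S' | N S' | N a N S'; N -> c | c a | a S | a N; S' -> S S' | ε

Left recursion appears on S.
For S: α = {S}, β = {c c, N, N a N}. Rewrite as S → β S' and S' → α S' | ε.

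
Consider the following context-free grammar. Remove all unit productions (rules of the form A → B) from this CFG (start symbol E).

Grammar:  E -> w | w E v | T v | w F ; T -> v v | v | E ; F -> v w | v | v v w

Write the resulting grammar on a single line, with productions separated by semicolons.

Unit pairs: T ⇒* {E}.
For every A with A ⇒* B via unit rules, add B's non-unit alternatives to A; then delete every rule of the form X → Y.

E -> w | w E v | T v | w F; T -> w | w E v | T v | w F | v v | v; F -> v w | v | v v w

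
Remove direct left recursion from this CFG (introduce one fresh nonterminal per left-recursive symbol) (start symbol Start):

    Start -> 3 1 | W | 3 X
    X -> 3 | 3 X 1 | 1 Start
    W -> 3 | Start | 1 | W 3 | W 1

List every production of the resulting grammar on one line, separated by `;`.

Start -> 3 1 | W | 3 X; X -> 3 | 3 X 1 | 1 Start; W -> 3 W1 | Start W1 | 1 W1; W1 -> 3 W1 | 1 W1 | eps

W is directly left-recursive.
For W: α = {3, 1}, β = {3, Start, 1}. Rewrite as W → β W1 and W1 → α W1 | ε.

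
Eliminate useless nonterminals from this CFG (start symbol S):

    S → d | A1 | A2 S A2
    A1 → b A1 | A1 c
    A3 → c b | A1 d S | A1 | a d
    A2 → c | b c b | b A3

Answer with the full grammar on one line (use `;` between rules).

Generating nonterminals: {A2, A3, S}.
Reachable from S after that: {A2, A3, S}.
Removed useless symbols: {A1} and every production mentioning them.

S → d | A2 S A2; A3 → c b | a d; A2 → c | b c b | b A3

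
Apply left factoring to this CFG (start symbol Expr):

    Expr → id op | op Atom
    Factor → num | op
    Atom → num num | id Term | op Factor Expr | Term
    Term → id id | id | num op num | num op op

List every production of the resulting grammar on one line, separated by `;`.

Expr → id op | op Atom; Factor → num | op; Atom → num num | id Term | op Factor Expr | Term; Term → num op Term1 | id Term2; Term1 → num | op; Term2 → id | epsilon

Term has alternatives sharing prefix 'num op': factor to Term → num op Term1 with Term1 → num | op.
Term has alternatives sharing prefix 'id': factor to Term → id Term2 with Term2 → id | ε.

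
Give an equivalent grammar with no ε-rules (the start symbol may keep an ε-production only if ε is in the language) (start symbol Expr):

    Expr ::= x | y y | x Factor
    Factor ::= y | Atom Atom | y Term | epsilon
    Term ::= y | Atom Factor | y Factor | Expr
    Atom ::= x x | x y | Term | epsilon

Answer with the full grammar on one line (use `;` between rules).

Expr ::= x | y y | x Factor; Factor ::= y | Atom Atom | Atom | y Term; Term ::= y | Atom Factor | Atom | Factor | y Factor | Expr; Atom ::= x x | x y | Term

Nullable set = {Atom, Factor, Term}.
ε ∉ L(G), so no ε-production is kept.
For each production, add variants omitting each subset of nullable occurrences: Factor → Atom Atom gives Atom Atom | Atom. Term → Atom Factor gives Atom Factor | Atom | Factor.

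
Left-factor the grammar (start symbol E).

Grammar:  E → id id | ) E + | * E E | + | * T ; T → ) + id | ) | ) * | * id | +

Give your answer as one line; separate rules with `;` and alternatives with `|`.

E has alternatives sharing prefix '*': factor to E → * E' with E' → E E | T.
T has alternatives sharing prefix ')': factor to T → ) T' with T' → + id | ε | *.

E → id id | ) E + | + | * E'; T → * id | + | ) T'; E' → E E | T; T' → + id | ε | *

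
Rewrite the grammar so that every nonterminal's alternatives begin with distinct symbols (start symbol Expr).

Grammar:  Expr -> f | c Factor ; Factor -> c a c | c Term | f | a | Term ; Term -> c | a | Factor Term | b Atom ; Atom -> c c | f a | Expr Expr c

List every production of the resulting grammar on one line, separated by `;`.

Expr -> f | c Factor; Factor -> f | a | Term | c Factor1; Term -> c | a | Factor Term | b Atom; Atom -> c c | f a | Expr Expr c; Factor1 -> a c | Term

Factor has alternatives sharing prefix 'c': factor to Factor → c Factor1 with Factor1 → a c | Term.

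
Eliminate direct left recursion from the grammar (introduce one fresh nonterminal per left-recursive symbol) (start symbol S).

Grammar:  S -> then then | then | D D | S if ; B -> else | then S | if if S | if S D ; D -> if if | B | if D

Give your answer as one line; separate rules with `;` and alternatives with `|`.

S is directly left-recursive.
For S: α = {if}, β = {then then, then, D D}. Rewrite as S → β S' and S' → α S' | ε.

S -> then then S' | then S' | D D S'; B -> else | then S | if if S | if S D; D -> if if | B | if D; S' -> if S' | ε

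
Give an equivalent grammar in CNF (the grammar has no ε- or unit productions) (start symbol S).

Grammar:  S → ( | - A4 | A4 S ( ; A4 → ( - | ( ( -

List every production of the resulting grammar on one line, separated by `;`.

S → ( | X1 A4 | A4 Y1; A4 → X2 X1 | X2 Y2; X1 → -; X2 → (; Y1 → S X2; Y2 → X2 X1

Introduce a nonterminal for each terminal appearing in a rule of length ≥ 2: X1 → -, X2 → (.
Binarize each right-hand side of length ≥ 3 by chaining fresh nonterminals (Y1, Y2, …): affected rules were S → A4 S X2; A4 → X2 X2 X1.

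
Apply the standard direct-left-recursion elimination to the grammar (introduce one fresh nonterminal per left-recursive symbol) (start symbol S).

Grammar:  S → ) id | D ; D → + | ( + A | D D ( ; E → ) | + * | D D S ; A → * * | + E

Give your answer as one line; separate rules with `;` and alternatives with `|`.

S → ) id | D; D → + D' | ( + A D'; E → ) | + * | D D S; A → * * | + E; D' → D ( D' | eps

Left recursion appears on D.
For D: α = {D (}, β = {+, ( + A}. Rewrite as D → β D' and D' → α D' | ε.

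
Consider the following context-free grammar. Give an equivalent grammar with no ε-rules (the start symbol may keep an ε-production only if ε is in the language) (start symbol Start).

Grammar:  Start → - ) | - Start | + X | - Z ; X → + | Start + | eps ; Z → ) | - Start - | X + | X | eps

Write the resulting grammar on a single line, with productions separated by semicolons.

Start → - ) | - Start | + X | + | - Z | -; X → + | Start +; Z → ) | - Start - | X + | + | X

The nullable symbols are {X, Z}.
ε ∉ L(G), so no ε-production is kept.
Expand every rule over subsets of its nullable positions: Start → + X gives + X | +. Start → - Z gives - Z | -. Z → X + gives X + | +.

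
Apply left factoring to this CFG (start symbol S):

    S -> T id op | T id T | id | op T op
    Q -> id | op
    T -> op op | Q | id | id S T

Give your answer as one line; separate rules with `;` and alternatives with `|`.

S has alternatives sharing prefix 'T id': factor to S → T id S' with S' → op | T.
T has alternatives sharing prefix 'id': factor to T → id T' with T' → ε | S T.

S -> id | op T op | T id S'; Q -> id | op; T -> op op | Q | id T'; S' -> op | T; T' -> ε | S T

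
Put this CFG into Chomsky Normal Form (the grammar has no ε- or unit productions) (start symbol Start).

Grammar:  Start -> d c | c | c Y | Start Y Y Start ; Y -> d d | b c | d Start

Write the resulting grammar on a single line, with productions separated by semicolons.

Start -> X1 X2 | c | X2 Y | Start Y1; Y -> X1 X1 | X3 X2 | X1 Start; X1 -> d; X2 -> c; X3 -> b; Y1 -> Y Y2; Y2 -> Y Start

Introduce a nonterminal for each terminal appearing in a rule of length ≥ 2: X1 → d, X2 → c, X3 → b.
Binarize each right-hand side of length ≥ 3 by chaining fresh nonterminals (Y1, Y2, …): affected rules were Start → Start Y Y Start.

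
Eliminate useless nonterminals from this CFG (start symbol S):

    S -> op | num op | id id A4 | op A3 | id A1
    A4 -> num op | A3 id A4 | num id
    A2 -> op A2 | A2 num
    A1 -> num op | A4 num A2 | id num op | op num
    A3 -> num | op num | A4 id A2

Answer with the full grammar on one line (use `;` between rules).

Generating nonterminals: {A1, A3, A4, S}.
Reachable from S after that: {A1, A3, A4, S}.
Removed useless symbols: {A2} and every production mentioning them.

S -> op | num op | id id A4 | op A3 | id A1; A4 -> num op | A3 id A4 | num id; A1 -> num op | id num op | op num; A3 -> num | op num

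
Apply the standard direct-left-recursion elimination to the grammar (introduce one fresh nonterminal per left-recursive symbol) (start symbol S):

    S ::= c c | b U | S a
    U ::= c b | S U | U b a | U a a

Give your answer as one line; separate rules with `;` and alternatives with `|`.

Directly left-recursive nonterminals: S, U.
For S: α = {a}, β = {c c, b U}. Rewrite as S → β S' and S' → α S' | ε.
For U: α = {b a, a a}, β = {c b, S U}. Rewrite as U → β U' and U' → α U' | ε.

S ::= c c S' | b U S'; U ::= c b U' | S U U'; S' ::= a S' | ε; U' ::= b a U' | a a U' | ε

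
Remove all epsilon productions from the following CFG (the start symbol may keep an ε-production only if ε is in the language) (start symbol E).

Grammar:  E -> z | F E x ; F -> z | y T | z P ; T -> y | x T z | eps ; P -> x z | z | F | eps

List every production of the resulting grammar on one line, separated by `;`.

E -> z | F E x; F -> z | y T | y | z P; T -> y | x T z | x z; P -> x z | z | F

The nullable symbols are {P, T}.
ε ∉ L(G), so no ε-production is kept.
For each production, add variants omitting each subset of nullable occurrences: F → y T gives y T | y. T → x T z gives x T z | x z.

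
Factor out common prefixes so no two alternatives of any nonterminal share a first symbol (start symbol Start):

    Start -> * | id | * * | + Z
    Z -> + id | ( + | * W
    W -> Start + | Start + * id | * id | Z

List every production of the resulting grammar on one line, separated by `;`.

Start has alternatives sharing prefix '*': factor to Start → * Start1 with Start1 → ε | *.
W has alternatives sharing prefix 'Start +': factor to W → Start + W1 with W1 → ε | * id.

Start -> id | + Z | * Start1; Z -> + id | ( + | * W; W -> * id | Z | Start + W1; Start1 -> ε | *; W1 -> ε | * id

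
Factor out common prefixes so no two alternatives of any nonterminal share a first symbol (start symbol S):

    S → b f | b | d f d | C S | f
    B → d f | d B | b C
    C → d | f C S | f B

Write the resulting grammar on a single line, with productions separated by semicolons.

S has alternatives sharing prefix 'b': factor to S → b S' with S' → f | ε.
B has alternatives sharing prefix 'd': factor to B → d B' with B' → f | B.
C has alternatives sharing prefix 'f': factor to C → f C' with C' → C S | B.

S → d f d | C S | f | b S'; B → b C | d B'; C → d | f C'; S' → f | ε; B' → f | B; C' → C S | B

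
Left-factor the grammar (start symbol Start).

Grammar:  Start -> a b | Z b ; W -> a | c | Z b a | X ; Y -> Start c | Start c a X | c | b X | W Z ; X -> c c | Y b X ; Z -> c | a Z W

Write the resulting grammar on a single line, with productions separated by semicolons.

Start -> a b | Z b; W -> a | c | Z b a | X; Y -> c | b X | W Z | Start c Y1; X -> c c | Y b X; Z -> c | a Z W; Y1 -> ε | a X

Y has alternatives sharing prefix 'Start c': factor to Y → Start c Y1 with Y1 → ε | a X.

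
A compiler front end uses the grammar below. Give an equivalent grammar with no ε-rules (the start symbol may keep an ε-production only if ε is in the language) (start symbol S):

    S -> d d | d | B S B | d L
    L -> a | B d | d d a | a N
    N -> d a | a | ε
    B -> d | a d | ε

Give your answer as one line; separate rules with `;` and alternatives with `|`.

S -> d d | d | B S B | B S | S B | d L; L -> a | B d | d | d d a | a N; N -> d a | a; B -> d | a d

The nullable symbols are {B, N}.
ε ∉ L(G), so no ε-production is kept.
Add the nullable-subset variants: S → B S B gives B S B | B S | S B. L → B d gives B d | d.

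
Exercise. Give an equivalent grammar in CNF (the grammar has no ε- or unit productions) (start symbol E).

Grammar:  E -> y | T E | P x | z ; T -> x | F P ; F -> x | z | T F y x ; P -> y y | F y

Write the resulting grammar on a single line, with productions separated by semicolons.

E -> y | T E | P X1 | z; T -> x | F P; F -> x | z | T Y1; P -> X2 X2 | F X2; X1 -> x; X2 -> y; Y1 -> F Y2; Y2 -> X2 X1

Introduce a nonterminal for each terminal appearing in a rule of length ≥ 2: X1 → x, X2 → y.
Binarize each right-hand side of length ≥ 3 by chaining fresh nonterminals (Y1, Y2, …): affected rules were F → T F X2 X1.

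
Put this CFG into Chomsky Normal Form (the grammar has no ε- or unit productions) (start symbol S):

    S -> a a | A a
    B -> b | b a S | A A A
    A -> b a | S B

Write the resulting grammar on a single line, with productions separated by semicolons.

S -> X1 X1 | A X1; B -> b | X2 Y1 | A Y2; A -> X2 X1 | S B; X1 -> a; X2 -> b; Y1 -> X1 S; Y2 -> A A

Introduce a nonterminal for each terminal appearing in a rule of length ≥ 2: X1 → a, X2 → b.
Binarize each right-hand side of length ≥ 3 by chaining fresh nonterminals (Y1, Y2, …): affected rules were B → X2 X1 S; B → A A A.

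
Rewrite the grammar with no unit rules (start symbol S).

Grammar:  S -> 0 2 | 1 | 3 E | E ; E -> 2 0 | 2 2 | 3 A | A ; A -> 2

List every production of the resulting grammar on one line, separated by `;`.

Unit pairs: E ⇒* {A}; S ⇒* {A, E}.
For each unit pair (A, B), copy every non-unit production of B to A, then drop all unit productions.

S -> 2 0 | 2 2 | 3 A | 0 2 | 1 | 3 E | 2; E -> 2 0 | 2 2 | 3 A | 2; A -> 2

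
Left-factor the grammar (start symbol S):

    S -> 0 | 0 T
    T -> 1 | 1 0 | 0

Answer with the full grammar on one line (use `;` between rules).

S -> 0 S'; T -> 0 | 1 T'; S' -> ε | T; T' -> ε | 0

S has alternatives sharing prefix '0': factor to S → 0 S' with S' → ε | T.
T has alternatives sharing prefix '1': factor to T → 1 T' with T' → ε | 0.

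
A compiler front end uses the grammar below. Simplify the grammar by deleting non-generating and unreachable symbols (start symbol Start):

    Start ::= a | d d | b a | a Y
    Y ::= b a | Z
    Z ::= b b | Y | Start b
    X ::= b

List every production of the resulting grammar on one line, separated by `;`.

Start ::= a | d d | b a | a Y; Y ::= b a | Z; Z ::= b b | Y | Start b

Generating nonterminals: {Start, X, Y, Z}.
Reachable from Start after that: {Start, Y, Z}.
Removed useless symbols: {X} and every production mentioning them.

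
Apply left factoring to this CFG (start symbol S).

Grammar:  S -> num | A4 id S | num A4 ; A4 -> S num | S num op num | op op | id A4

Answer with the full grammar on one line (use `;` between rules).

S has alternatives sharing prefix 'num': factor to S → num S' with S' → ε | A4.
A4 has alternatives sharing prefix 'S num': factor to A4 → S num A4' with A4' → ε | op num.

S -> A4 id S | num S'; A4 -> op op | id A4 | S num A4'; S' -> ε | A4; A4' -> ε | op num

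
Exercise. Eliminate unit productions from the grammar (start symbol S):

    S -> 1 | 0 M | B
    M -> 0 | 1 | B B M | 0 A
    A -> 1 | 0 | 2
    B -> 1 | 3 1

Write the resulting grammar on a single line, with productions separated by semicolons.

S -> 1 | 3 1 | 0 M; M -> 0 | 1 | B B M | 0 A; A -> 1 | 0 | 2; B -> 1 | 3 1

Unit pairs: S ⇒* {B}.
For every A with A ⇒* B via unit rules, add B's non-unit alternatives to A; then delete every rule of the form X → Y.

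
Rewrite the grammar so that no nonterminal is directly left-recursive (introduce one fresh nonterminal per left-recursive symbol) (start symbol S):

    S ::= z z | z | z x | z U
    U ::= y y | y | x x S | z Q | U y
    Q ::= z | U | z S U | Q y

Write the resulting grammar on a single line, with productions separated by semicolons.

S ::= z z | z | z x | z U; U ::= y y U' | y U' | x x S U' | z Q U'; Q ::= z Q' | U Q' | z S U Q'; U' ::= y U' | ε; Q' ::= y Q' | ε

Directly left-recursive nonterminals: U, Q.
For U: α = {y}, β = {y y, y, x x S, z Q}. Rewrite as U → β U' and U' → α U' | ε.
For Q: α = {y}, β = {z, U, z S U}. Rewrite as Q → β Q' and Q' → α Q' | ε.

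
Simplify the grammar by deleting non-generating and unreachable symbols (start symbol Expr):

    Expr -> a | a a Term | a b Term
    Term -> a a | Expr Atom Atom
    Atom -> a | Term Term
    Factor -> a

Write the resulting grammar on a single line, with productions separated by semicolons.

Generating nonterminals: {Atom, Expr, Factor, Term}.
Reachable from Expr after that: {Atom, Expr, Term}.
Removed useless symbols: {Factor} and every production mentioning them.

Expr -> a | a a Term | a b Term; Term -> a a | Expr Atom Atom; Atom -> a | Term Term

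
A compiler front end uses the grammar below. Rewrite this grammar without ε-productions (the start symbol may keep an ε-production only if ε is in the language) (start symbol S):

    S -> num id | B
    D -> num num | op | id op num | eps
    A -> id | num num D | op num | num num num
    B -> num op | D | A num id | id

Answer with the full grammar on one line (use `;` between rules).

S -> num id | B | eps; D -> num num | op | id op num; A -> id | num num D | num num | op num | num num num; B -> num op | D | A num id | id

Nullable set = {B, D, S}.
ε ∈ L(G) since S is nullable, so keep S → ε.
For each production, add variants omitting each subset of nullable occurrences: A → num num D gives num num D | num num.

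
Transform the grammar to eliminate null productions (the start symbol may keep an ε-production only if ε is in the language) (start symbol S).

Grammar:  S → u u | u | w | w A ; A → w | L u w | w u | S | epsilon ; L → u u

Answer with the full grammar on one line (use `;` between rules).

S → u u | u | w | w A; A → w | L u w | w u | S; L → u u

Nullable set = {A}.
ε ∉ L(G), so no ε-production is kept.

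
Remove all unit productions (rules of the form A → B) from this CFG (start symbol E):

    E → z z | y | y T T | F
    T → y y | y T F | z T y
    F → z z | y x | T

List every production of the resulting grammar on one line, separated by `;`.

Unit pairs: E ⇒* {F, T}; F ⇒* {T}.
For every A with A ⇒* B via unit rules, add B's non-unit alternatives to A; then delete every rule of the form X → Y.

E → z z | y | y T T | y x | y y | y T F | z T y; T → y y | y T F | z T y; F → z z | y x | y y | y T F | z T y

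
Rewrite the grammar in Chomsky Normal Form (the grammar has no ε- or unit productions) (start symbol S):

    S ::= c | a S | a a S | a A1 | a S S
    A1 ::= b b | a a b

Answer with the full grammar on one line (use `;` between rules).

S ::= c | X1 S | X1 Y1 | X1 A1 | X1 Y2; A1 ::= X2 X2 | X1 Y3; X1 ::= a; X2 ::= b; Y1 ::= X1 S; Y2 ::= S S; Y3 ::= X1 X2

Introduce a nonterminal for each terminal appearing in a rule of length ≥ 2: X1 → a, X2 → b.
Binarize each right-hand side of length ≥ 3 by chaining fresh nonterminals (Y1, Y2, …): affected rules were S → X1 X1 S; S → X1 S S; A1 → X1 X1 X2.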